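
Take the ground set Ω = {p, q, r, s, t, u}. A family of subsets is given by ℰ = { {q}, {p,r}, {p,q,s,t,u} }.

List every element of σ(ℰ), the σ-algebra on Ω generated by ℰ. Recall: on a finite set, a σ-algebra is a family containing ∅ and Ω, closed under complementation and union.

Seed the family with ℰ together with ∅ and Ω: { {}, {q}, {p,r}, {p,q,s,t,u}, Ω }.
Round 1 adds 4:
  {r}  = complement {p,q,s,t,u}
  {p,q,r}  = {p,r} ∪ {q}
  {q,s,t,u}  = complement {p,r}
  {p,r,s,t,u}  = complement {q}
  — 9 sets.
Round 2: 3 new —
  {q,r}  = {q} ∪ {r}
  {s,t,u}  = complement {p,q,r}
  {q,r,s,t,u}  = {r} ∪ {q,s,t,u}
  — 12 sets.
Round 3: 3 new —
  {p}  = complement {q,r,s,t,u}
  {p,s,t,u}  = complement {q,r}
  {r,s,t,u}  = {r} ∪ {s,t,u}
  — 15 sets.
Round 4: +1 →
  {p,q}  = complement {r,s,t,u}
  — 16 sets.
After Round 5 the family is unchanged; done.

Therefore σ(ℰ) = { {}, {p}, {q}, {r}, {p,q}, {p,r}, {q,r}, {p,q,r}, {s,t,u}, {p,s,t,u}, {q,s,t,u}, {r,s,t,u}, {p,q,s,t,u}, {p,r,s,t,u}, {q,r,s,t,u}, Ω } (|σ(ℰ)| = 16).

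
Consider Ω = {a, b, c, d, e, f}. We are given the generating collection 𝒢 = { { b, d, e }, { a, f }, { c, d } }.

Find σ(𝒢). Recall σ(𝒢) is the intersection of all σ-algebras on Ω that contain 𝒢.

Take S₀ = 𝒢 ∪ {∅, Ω} = { {}, { a, f }, { c, d }, { b, d, e }, Ω }.
Step 1 adds 5:
  { a, c, f }  = Ω∖{ b, d, e }
  { a, b, e, f }  = Ω∖{ c, d }
  { a, c, d, f }  = { c, d } ∪ { a, f }
  { b, c, d, e }  = Ω∖{ a, f }
  { a, b, d, e, f }  = { a, f } ∪ { b, d, e }
  — 10 sets.
Step 2. New:
  { c }  = Ω∖{ a, b, d, e, f }
  { b, e }  = Ω∖{ a, c, d, f }
  { a, b, c, e, f }  = { a, c, f } ∪ { a, b, e, f }
  — 13 sets.
Step 3: +2 →
  { d }  = Ω∖{ a, b, c, e, f }
  { b, c, e }  = { c } ∪ { b, e }
  — 15 sets.
Step 4: 1 new —
  { a, d, f }  = Ω∖{ b, c, e }
  — 16 sets.
After Step 5 the family is unchanged; done.

σ(𝒢) = { {}, { c }, { d }, { a, f }, { b, e }, { c, d }, { a, c, f }, { a, d, f }, { b, c, e }, { b, d, e }, { a, b, e, f }, { a, c, d, f }, { b, c, d, e }, { a, b, c, e, f }, { a, b, d, e, f }, Ω }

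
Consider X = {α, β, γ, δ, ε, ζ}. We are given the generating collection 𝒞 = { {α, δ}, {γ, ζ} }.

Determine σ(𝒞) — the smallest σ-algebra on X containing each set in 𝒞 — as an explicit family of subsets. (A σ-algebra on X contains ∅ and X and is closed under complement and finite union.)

σ(𝒞) = { {}, {α, δ}, {β, ε}, {γ, ζ}, {α, β, δ, ε}, {α, γ, δ, ζ}, {β, γ, ε, ζ}, X }

Derivation:
Initial family (4 sets): { {}, {α, δ}, {γ, ζ}, X }.
Step 1 adds 3:
  {α, β, δ, ε}  = {γ, ζ}ᶜ
  {α, γ, δ, ζ}  = {γ, ζ} ∪ {α, δ}
  {β, γ, ε, ζ}  = {α, δ}ᶜ
  (now 7)
Step 2 (1 new):
  {β, ε}  = {α, γ, δ, ζ}ᶜ
  (now 8)
After Step 3 the family is unchanged; done.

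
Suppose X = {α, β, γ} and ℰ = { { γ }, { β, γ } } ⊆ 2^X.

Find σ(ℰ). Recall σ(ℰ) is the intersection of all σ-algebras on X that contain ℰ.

Initial family (4 sets): { ∅, { γ }, { β, γ }, X }.
Iteration 1 (2 new):
  { α }  = { β, γ }ᶜ
  { α, β }  = { γ }ᶜ
Iteration 2. New:
  { α, γ }  = { γ } ∪ { α }
Iteration 3 (1 new):
  { β }  = { α, γ }ᶜ
Iteration 4 adds nothing — fixpoint reached.

Therefore σ(ℰ) = { ∅, { α }, { β }, { γ }, { α, β }, { α, γ }, { β, γ }, X } (|σ(ℰ)| = 8).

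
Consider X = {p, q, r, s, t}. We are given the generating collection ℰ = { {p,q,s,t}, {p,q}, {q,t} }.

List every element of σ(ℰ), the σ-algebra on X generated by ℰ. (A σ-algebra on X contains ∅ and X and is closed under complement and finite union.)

Take S₀ = ℰ ∪ {∅, X} = { {}, {p,q}, {q,t}, {p,q,s,t}, X }.
Step 1: +4 →
  {r}  = ᶜ of {p,q,s,t}
  {p,q,t}  = {q,t} ∪ {p,q}
  {p,r,s}  = ᶜ of {q,t}
  {r,s,t}  = ᶜ of {p,q}
  — 9 sets.
Step 2 adds 7:
  {r,s}  = ᶜ of {p,q,t}
  {p,q,r}  = {p,q} ∪ {r}
  {q,r,t}  = {q,t} ∪ {r}
  {p,q,r,s}  = {p,q} ∪ {p,r,s}
  {p,q,r,t}  = {r} ∪ {p,q,t}
  {p,r,s,t}  = {r,s,t} ∪ {p,r,s}
  {q,r,s,t}  = {q,t} ∪ {r,s,t}
  — 16 sets.
Step 3: +6 →
  {p}  = ᶜ of {q,r,s,t}
  {q}  = ᶜ of {p,r,s,t}
  {s}  = ᶜ of {p,q,r,t}
  {t}  = ᶜ of {p,q,r,s}
  {p,s}  = ᶜ of {q,r,t}
  {s,t}  = ᶜ of {p,q,r}
  — 22 sets.
Step 4: +9 →
  {p,r}  = {r} ∪ {p}
  {p,t}  = {t} ∪ {p}
  {q,r}  = {q} ∪ {r}
  {q,s}  = {q} ∪ {s}
  {r,t}  = {t} ∪ {r}
  {p,q,s}  = {p,q} ∪ {p,s}
  {p,s,t}  = {t} ∪ {p,s}
  {q,r,s}  = {r,s} ∪ {q}
  {q,s,t}  = {q,t} ∪ {s,t}
  — 31 sets.
Step 5. New:
  {p,r,t}  = ᶜ of {q,s}
  — 32 sets.
Step 6: no new sets; the family is a σ-algebra.

|σ(ℰ)| = 32.  σ(ℰ) = { {}, {p}, {q}, {r}, {s}, {t}, {p,q}, {p,r}, {p,s}, {p,t}, {q,r}, {q,s}, {q,t}, {r,s}, {r,t}, {s,t}, {p,q,r}, {p,q,s}, {p,q,t}, {p,r,s}, {p,r,t}, {p,s,t}, {q,r,s}, {q,r,t}, {q,s,t}, {r,s,t}, {p,q,r,s}, {p,q,r,t}, {p,q,s,t}, {p,r,s,t}, {q,r,s,t}, X }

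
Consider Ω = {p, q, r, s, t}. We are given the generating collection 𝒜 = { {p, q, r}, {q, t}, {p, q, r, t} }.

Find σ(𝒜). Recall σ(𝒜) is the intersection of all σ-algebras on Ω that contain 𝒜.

|σ(𝒜)| = 16.  σ(𝒜) = { ∅, {q}, {s}, {t}, {p, r}, {q, s}, {q, t}, {s, t}, {p, q, r}, {p, r, s}, {p, r, t}, {q, s, t}, {p, q, r, s}, {p, q, r, t}, {p, r, s, t}, Ω }

Derivation:
Take S₀ = 𝒜 ∪ {∅, Ω} = { ∅, {q, t}, {p, q, r}, {p, q, r, t}, Ω }.
Step 1: +3 →
  {s}  = Ω∖{p, q, r, t}
  {s, t}  = Ω∖{p, q, r}
  {p, r, s}  = Ω∖{q, t}
  |family| = 8
Step 2: +3 →
  {q, s, t}  = {s, t} ∪ {q, t}
  {p, q, r, s}  = {s} ∪ {p, q, r}
  {p, r, s, t}  = {s, t} ∪ {p, r, s}
  |family| = 11
Step 3. New:
  {q}  = Ω∖{p, r, s, t}
  {t}  = Ω∖{p, q, r, s}
  {p, r}  = Ω∖{q, s, t}
  |family| = 14
Step 4. New:
  {q, s}  = {s} ∪ {q}
  {p, r, t}  = {p, r} ∪ {t}
  |family| = 16
After Step 5 the family is unchanged; done.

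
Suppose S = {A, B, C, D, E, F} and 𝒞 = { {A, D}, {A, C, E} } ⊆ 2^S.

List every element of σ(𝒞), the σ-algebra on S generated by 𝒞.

σ(𝒞) = { {}, {A}, {D}, {A, D}, {B, F}, {C, E}, {A, B, F}, {A, C, E}, {B, D, F}, {C, D, E}, {A, B, D, F}, {A, C, D, E}, {B, C, E, F}, {A, B, C, E, F}, {B, C, D, E, F}, S }

Trace:
Initial family (4 sets): { {}, {A, D}, {A, C, E}, S }.
Pass 1 adds 3:
  {B, D, F}  = complement {A, C, E}
  {A, C, D, E}  = {A, C, E} ∪ {A, D}
  {B, C, E, F}  = complement {A, D}
  — 7 sets.
Pass 2: 4 new —
  {B, F}  = complement {A, C, D, E}
  {A, B, D, F}  = {B, D, F} ∪ {A, D}
  {A, B, C, E, F}  = {A, C, E} ∪ {B, C, E, F}
  {B, C, D, E, F}  = {B, D, F} ∪ {B, C, E, F}
  — 11 sets.
Pass 3 (3 new):
  {A}  = complement {B, C, D, E, F}
  {D}  = complement {A, B, C, E, F}
  {C, E}  = complement {A, B, D, F}
  — 14 sets.
Pass 4 adds 2:
  {A, B, F}  = {A} ∪ {B, F}
  {C, D, E}  = {C, E} ∪ {D}
  — 16 sets.
Pass 5: already closed under ᶜ and ∪.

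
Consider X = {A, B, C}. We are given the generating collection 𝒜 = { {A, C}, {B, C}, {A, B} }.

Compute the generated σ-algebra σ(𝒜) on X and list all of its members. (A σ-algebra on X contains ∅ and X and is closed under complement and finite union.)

Begin from { {}, {A, B}, {A, C}, {B, C}, X } (that is, 𝒜 plus ∅ and X).
Step 1 (3 new):
  {A}  = {B, C}ᶜ
  {B}  = {A, C}ᶜ
  {C}  = {A, B}ᶜ
  — 8 sets.
Step 2: closed — nothing new.

Therefore σ(𝒜) = { {}, {A}, {B}, {C}, {A, B}, {A, C}, {B, C}, X } (|σ(𝒜)| = 8).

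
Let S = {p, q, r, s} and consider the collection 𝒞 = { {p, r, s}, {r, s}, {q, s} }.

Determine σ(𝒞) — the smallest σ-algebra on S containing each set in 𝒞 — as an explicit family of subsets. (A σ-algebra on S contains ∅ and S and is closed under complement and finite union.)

Initial family (5 sets): { ∅, {q, s}, {r, s}, {p, r, s}, S }.
Pass 1: +4 →
  {q}  = S∖{p, r, s}
  {p, q}  = S∖{r, s}
  {p, r}  = S∖{q, s}
  {q, r, s}  = {r, s} ∪ {q, s}
  (now 9)
Pass 2 adds 3:
  {p}  = S∖{q, r, s}
  {p, q, r}  = {p, q} ∪ {p, r}
  {p, q, s}  = {p, q} ∪ {q, s}
  (now 12)
Pass 3. New:
  {r}  = S∖{p, q, s}
  {s}  = S∖{p, q, r}
  (now 14)
Pass 4 (2 new):
  {p, s}  = {s} ∪ {p}
  {q, r}  = {r} ∪ {q}
  (now 16)
Pass 5: no new sets; the family is a σ-algebra.

σ(𝒞) = { ∅, {p}, {q}, {r}, {s}, {p, q}, {p, r}, {p, s}, {q, r}, {q, s}, {r, s}, {p, q, r}, {p, q, s}, {p, r, s}, {q, r, s}, S }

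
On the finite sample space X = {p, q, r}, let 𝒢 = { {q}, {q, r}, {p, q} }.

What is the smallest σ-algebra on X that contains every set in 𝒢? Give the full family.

Start: 𝒢 ∪ {∅, X} = { ∅, {q}, {p, q}, {q, r}, X }.
Step 1 (3 new):
  {p}  = complement {q, r}
  {r}  = complement {p, q}
  {p, r}  = complement {q}
  |family| = 8
Step 2: already closed under ᶜ and ∪.

Therefore σ(𝒢) = { ∅, {p}, {q}, {r}, {p, q}, {p, r}, {q, r}, X } (|σ(𝒢)| = 8).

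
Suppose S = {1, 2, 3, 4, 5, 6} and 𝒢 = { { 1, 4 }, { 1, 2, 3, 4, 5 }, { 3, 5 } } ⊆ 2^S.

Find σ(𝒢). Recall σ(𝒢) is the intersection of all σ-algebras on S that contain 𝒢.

Answer: σ(𝒢) = { {}, { 2 }, { 6 }, { 1, 4 }, { 2, 6 }, { 3, 5 }, { 1, 2, 4 }, { 1, 4, 6 }, { 2, 3, 5 }, { 3, 5, 6 }, { 1, 2, 4, 6 }, { 1, 3, 4, 5 }, { 2, 3, 5, 6 }, { 1, 2, 3, 4, 5 }, { 1, 3, 4, 5, 6 }, S }

Derivation:
Seed the family with 𝒢 together with ∅ and S: { {}, { 1, 4 }, { 3, 5 }, { 1, 2, 3, 4, 5 }, S }.
Step 1. New:
  { 6 }  = S∖{ 1, 2, 3, 4, 5 }
  { 1, 2, 4, 6 }  = S∖{ 3, 5 }
  { 1, 3, 4, 5 }  = { 1, 4 } ∪ { 3, 5 }
  { 2, 3, 5, 6 }  = S∖{ 1, 4 }
  — 9 sets.
Step 2: +4 →
  { 2, 6 }  = S∖{ 1, 3, 4, 5 }
  { 1, 4, 6 }  = { 6 } ∪ { 1, 4 }
  { 3, 5, 6 }  = { 6 } ∪ { 3, 5 }
  { 1, 3, 4, 5, 6 }  = { 6 } ∪ { 1, 3, 4, 5 }
  — 13 sets.
Step 3: +3 →
  { 2 }  = S∖{ 1, 3, 4, 5, 6 }
  { 1, 2, 4 }  = S∖{ 3, 5, 6 }
  { 2, 3, 5 }  = S∖{ 1, 4, 6 }
  — 16 sets.
Step 4: closed — nothing new.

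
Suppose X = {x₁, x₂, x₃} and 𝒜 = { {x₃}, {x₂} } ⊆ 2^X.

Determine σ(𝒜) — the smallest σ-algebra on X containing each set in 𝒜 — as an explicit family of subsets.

Take S₀ = 𝒜 ∪ {∅, X} = { ∅, {x₂}, {x₃}, X }.
Iteration 1: +3 →
  {x₁, x₂}  = X∖{x₃}
  {x₁, x₃}  = X∖{x₂}
  {x₂, x₃}  = {x₃} ∪ {x₂}
Iteration 2 adds 1:
  {x₁}  = X∖{x₂, x₃}
Iteration 3: stable.

σ(𝒜) = { ∅, {x₁}, {x₂}, {x₃}, {x₁, x₂}, {x₁, x₃}, {x₂, x₃}, X }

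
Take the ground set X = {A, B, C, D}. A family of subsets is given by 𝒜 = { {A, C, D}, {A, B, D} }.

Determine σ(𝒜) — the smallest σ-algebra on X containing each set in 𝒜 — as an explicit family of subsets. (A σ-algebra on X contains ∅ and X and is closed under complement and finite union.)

Answer: σ(𝒜) = { {}, {B}, {C}, {A, D}, {B, C}, {A, B, D}, {A, C, D}, X }

Working:
Start: 𝒜 ∪ {∅, X} = { {}, {A, B, D}, {A, C, D}, X }.
Round 1: +2 →
  {B}  = X∖{A, C, D}
  {C}  = X∖{A, B, D}
Round 2: 1 new —
  {B, C}  = {C} ∪ {B}
Round 3 (1 new):
  {A, D}  = X∖{B, C}
After Round 4 the family is unchanged; done.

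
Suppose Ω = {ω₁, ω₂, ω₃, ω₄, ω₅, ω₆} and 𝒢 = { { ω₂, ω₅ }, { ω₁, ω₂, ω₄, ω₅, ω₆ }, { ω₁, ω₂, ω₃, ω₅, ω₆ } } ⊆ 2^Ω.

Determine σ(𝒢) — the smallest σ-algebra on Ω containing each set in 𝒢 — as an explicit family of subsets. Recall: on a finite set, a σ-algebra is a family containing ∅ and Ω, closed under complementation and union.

σ(𝒢) (16 sets): { {}, { ω₃ }, { ω₄ }, { ω₁, ω₆ }, { ω₂, ω₅ }, { ω₃, ω₄ }, { ω₁, ω₃, ω₆ }, { ω₁, ω₄, ω₆ }, { ω₂, ω₃, ω₅ }, { ω₂, ω₄, ω₅ }, { ω₁, ω₂, ω₅, ω₆ }, { ω₁, ω₃, ω₄, ω₆ }, { ω₂, ω₃, ω₄, ω₅ }, { ω₁, ω₂, ω₃, ω₅, ω₆ }, { ω₁, ω₂, ω₄, ω₅, ω₆ }, Ω }

Check:
Start: 𝒢 ∪ {∅, Ω} = { {}, { ω₂, ω₅ }, { ω₁, ω₂, ω₃, ω₅, ω₆ }, { ω₁, ω₂, ω₄, ω₅, ω₆ }, Ω }.
Pass 1: 3 new —
  { ω₃ }  = { ω₁, ω₂, ω₄, ω₅, ω₆ }ᶜ
  { ω₄ }  = { ω₁, ω₂, ω₃, ω₅, ω₆ }ᶜ
  { ω₁, ω₃, ω₄, ω₆ }  = { ω₂, ω₅ }ᶜ
Pass 2: +3 →
  { ω₃, ω₄ }  = { ω₄ } ∪ { ω₃ }
  { ω₂, ω₃, ω₅ }  = { ω₃ } ∪ { ω₂, ω₅ }
  { ω₂, ω₄, ω₅ }  = { ω₄ } ∪ { ω₂, ω₅ }
Pass 3. New:
  { ω₁, ω₃, ω₆ }  = { ω₂, ω₄, ω₅ }ᶜ
  { ω₁, ω₄, ω₆ }  = { ω₂, ω₃, ω₅ }ᶜ
  { ω₁, ω₂, ω₅, ω₆ }  = { ω₃, ω₄ }ᶜ
  { ω₂, ω₃, ω₄, ω₅ }  = { ω₃ } ∪ { ω₂, ω₄, ω₅ }
Pass 4 (1 new):
  { ω₁, ω₆ }  = { ω₂, ω₃, ω₄, ω₅ }ᶜ
Pass 5: no new sets; the family is a σ-algebra.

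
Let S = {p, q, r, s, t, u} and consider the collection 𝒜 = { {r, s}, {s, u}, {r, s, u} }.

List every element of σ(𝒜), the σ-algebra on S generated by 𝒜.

Take S₀ = 𝒜 ∪ {∅, S} = { {}, {r, s}, {s, u}, {r, s, u}, S }.
Pass 1. New:
  {p, q, t}  = complement {r, s, u}
  {p, q, r, t}  = complement {s, u}
  {p, q, t, u}  = complement {r, s}
  [8 total]
Pass 2. New:
  {p, q, r, s, t}  = {p, q, t} ∪ {r, s}
  {p, q, r, t, u}  = {p, q, r, t} ∪ {p, q, t, u}
  {p, q, s, t, u}  = {p, q, t} ∪ {s, u}
  [11 total]
Pass 3 adds 3:
  {r}  = complement {p, q, s, t, u}
  {s}  = complement {p, q, r, t, u}
  {u}  = complement {p, q, r, s, t}
  [14 total]
Pass 4: 2 new —
  {r, u}  = {r} ∪ {u}
  {p, q, s, t}  = {p, q, t} ∪ {s}
  [16 total]
After Pass 5 the family is unchanged; done.

Therefore σ(𝒜) = { {}, {r}, {s}, {u}, {r, s}, {r, u}, {s, u}, {p, q, t}, {r, s, u}, {p, q, r, t}, {p, q, s, t}, {p, q, t, u}, {p, q, r, s, t}, {p, q, r, t, u}, {p, q, s, t, u}, S } (|σ(𝒜)| = 16).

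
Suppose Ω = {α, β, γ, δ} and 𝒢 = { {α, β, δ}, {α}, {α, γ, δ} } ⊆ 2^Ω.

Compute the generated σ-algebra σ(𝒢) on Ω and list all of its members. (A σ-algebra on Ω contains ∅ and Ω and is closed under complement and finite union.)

σ(𝒢) (16 sets): { ∅, {α}, {β}, {γ}, {δ}, {α, β}, {α, γ}, {α, δ}, {β, γ}, {β, δ}, {γ, δ}, {α, β, γ}, {α, β, δ}, {α, γ, δ}, {β, γ, δ}, Ω }

Trace:
Seed the family with 𝒢 together with ∅ and Ω: { ∅, {α}, {α, β, δ}, {α, γ, δ}, Ω }.
Iteration 1: +3 →
  {β}  = Ω∖{α, γ, δ}
  {γ}  = Ω∖{α, β, δ}
  {β, γ, δ}  = Ω∖{α}
  [8 total]
Iteration 2: 3 new —
  {α, β}  = {β} ∪ {α}
  {α, γ}  = {γ} ∪ {α}
  {β, γ}  = {γ} ∪ {β}
  [11 total]
Iteration 3 (4 new):
  {α, δ}  = Ω∖{β, γ}
  {β, δ}  = Ω∖{α, γ}
  {γ, δ}  = Ω∖{α, β}
  {α, β, γ}  = {γ} ∪ {α, β}
  [15 total]
Iteration 4: +1 →
  {δ}  = Ω∖{α, β, γ}
  [16 total]
Iteration 5 adds nothing — fixpoint reached.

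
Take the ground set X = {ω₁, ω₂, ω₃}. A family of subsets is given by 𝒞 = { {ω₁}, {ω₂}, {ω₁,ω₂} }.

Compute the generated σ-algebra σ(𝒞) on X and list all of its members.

|σ(𝒞)| = 8.  σ(𝒞) = { {}, {ω₁}, {ω₂}, {ω₃}, {ω₁,ω₂}, {ω₁,ω₃}, {ω₂,ω₃}, X }

Working:
Initial family (5 sets): { {}, {ω₁}, {ω₂}, {ω₁,ω₂}, X }.
Round 1 adds 3:
  {ω₃}  = ᶜ of {ω₁,ω₂}
  {ω₁,ω₃}  = ᶜ of {ω₂}
  {ω₂,ω₃}  = ᶜ of {ω₁}
  [8 total]
Round 2: already closed under ᶜ and ∪.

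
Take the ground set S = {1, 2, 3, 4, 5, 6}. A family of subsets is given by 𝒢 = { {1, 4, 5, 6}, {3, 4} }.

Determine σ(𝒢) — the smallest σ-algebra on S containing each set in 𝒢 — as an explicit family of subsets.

Answer: σ(𝒢) = { {}, {2}, {3}, {4}, {2, 3}, {2, 4}, {3, 4}, {1, 5, 6}, {2, 3, 4}, {1, 2, 5, 6}, {1, 3, 5, 6}, {1, 4, 5, 6}, {1, 2, 3, 5, 6}, {1, 2, 4, 5, 6}, {1, 3, 4, 5, 6}, S }

Trace:
Take S₀ = 𝒢 ∪ {∅, S} = { {}, {3, 4}, {1, 4, 5, 6}, S }.
Iteration 1 adds 3:
  {2, 3}  = complement {1, 4, 5, 6}
  {1, 2, 5, 6}  = complement {3, 4}
  {1, 3, 4, 5, 6}  = {1, 4, 5, 6} ∪ {3, 4}
  — 7 sets.
Iteration 2: 4 new —
  {2}  = complement {1, 3, 4, 5, 6}
  {2, 3, 4}  = {3, 4} ∪ {2, 3}
  {1, 2, 3, 5, 6}  = {2, 3} ∪ {1, 2, 5, 6}
  {1, 2, 4, 5, 6}  = {1, 4, 5, 6} ∪ {1, 2, 5, 6}
  — 11 sets.
Iteration 3 (3 new):
  {3}  = complement {1, 2, 4, 5, 6}
  {4}  = complement {1, 2, 3, 5, 6}
  {1, 5, 6}  = complement {2, 3, 4}
  — 14 sets.
Iteration 4: +2 →
  {2, 4}  = {4} ∪ {2}
  {1, 3, 5, 6}  = {3} ∪ {1, 5, 6}
  — 16 sets.
Iteration 5 adds nothing — fixpoint reached.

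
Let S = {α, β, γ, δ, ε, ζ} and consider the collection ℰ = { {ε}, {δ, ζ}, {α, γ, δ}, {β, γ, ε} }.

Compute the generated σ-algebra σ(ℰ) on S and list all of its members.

Answer: σ(ℰ) = { ∅, {α}, {β}, {γ}, {δ}, {ε}, {ζ}, {α, β}, {α, γ}, {α, δ}, {α, ε}, {α, ζ}, {β, γ}, {β, δ}, {β, ε}, {β, ζ}, {γ, δ}, {γ, ε}, {γ, ζ}, {δ, ε}, {δ, ζ}, {ε, ζ}, {α, β, γ}, {α, β, δ}, {α, β, ε}, {α, β, ζ}, {α, γ, δ}, {α, γ, ε}, {α, γ, ζ}, {α, δ, ε}, {α, δ, ζ}, {α, ε, ζ}, {β, γ, δ}, {β, γ, ε}, {β, γ, ζ}, {β, δ, ε}, {β, δ, ζ}, {β, ε, ζ}, {γ, δ, ε}, {γ, δ, ζ}, {γ, ε, ζ}, {δ, ε, ζ}, {α, β, γ, δ}, {α, β, γ, ε}, {α, β, γ, ζ}, {α, β, δ, ε}, {α, β, δ, ζ}, {α, β, ε, ζ}, {α, γ, δ, ε}, {α, γ, δ, ζ}, {α, γ, ε, ζ}, {α, δ, ε, ζ}, {β, γ, δ, ε}, {β, γ, δ, ζ}, {β, γ, ε, ζ}, {β, δ, ε, ζ}, {γ, δ, ε, ζ}, {α, β, γ, δ, ε}, {α, β, γ, δ, ζ}, {α, β, γ, ε, ζ}, {α, β, δ, ε, ζ}, {α, γ, δ, ε, ζ}, {β, γ, δ, ε, ζ}, S }

Derivation:
Take S₀ = ℰ ∪ {∅, S} = { ∅, {ε}, {δ, ζ}, {α, γ, δ}, {β, γ, ε}, S }.
Step 1 (9 new):
  {α, δ, ζ}  = {β, γ, ε}ᶜ
  {β, ε, ζ}  = {α, γ, δ}ᶜ
  {δ, ε, ζ}  = {δ, ζ} ∪ {ε}
  {α, β, γ, ε}  = {δ, ζ}ᶜ
  {α, γ, δ, ε}  = {α, γ, δ} ∪ {ε}
  {α, γ, δ, ζ}  = {α, γ, δ} ∪ {δ, ζ}
  {α, β, γ, δ, ε}  = {α, γ, δ} ∪ {β, γ, ε}
  {α, β, γ, δ, ζ}  = {ε}ᶜ
  {β, γ, δ, ε, ζ}  = {β, γ, ε} ∪ {δ, ζ}
  (now 15)
Step 2 adds 11:
  {α}  = {β, γ, δ, ε, ζ}ᶜ
  {ζ}  = {α, β, γ, δ, ε}ᶜ
  {β, ε}  = {α, γ, δ, ζ}ᶜ
  {β, ζ}  = {α, γ, δ, ε}ᶜ
  {α, β, γ}  = {δ, ε, ζ}ᶜ
  {α, δ, ε, ζ}  = {α, δ, ζ} ∪ {ε}
  {β, γ, ε, ζ}  = {β, ε, ζ} ∪ {β, γ, ε}
  {β, δ, ε, ζ}  = {β, ε, ζ} ∪ {δ, ζ}
  {α, β, γ, ε, ζ}  = {β, ε, ζ} ∪ {α, β, γ, ε}
  {α, β, δ, ε, ζ}  = {β, ε, ζ} ∪ {α, δ, ζ}
  {α, γ, δ, ε, ζ}  = {α, δ, ζ} ∪ {α, γ, δ, ε}
  (now 26)
Step 3: +16 →
  {β}  = {α, γ, δ, ε, ζ}ᶜ
  {γ}  = {α, β, δ, ε, ζ}ᶜ
  {δ}  = {α, β, γ, ε, ζ}ᶜ
  {α, γ}  = {β, δ, ε, ζ}ᶜ
  {α, δ}  = {β, γ, ε, ζ}ᶜ
  {α, ε}  = {ε} ∪ {α}
  {α, ζ}  = {ζ} ∪ {α}
  {β, γ}  = {α, δ, ε, ζ}ᶜ
  {ε, ζ}  = {ζ} ∪ {ε}
  {α, β, ε}  = {β, ε} ∪ {α}
  {α, β, ζ}  = {β, ζ} ∪ {α}
  {β, δ, ζ}  = {δ, ζ} ∪ {β, ζ}
  {α, β, γ, δ}  = {α, γ, δ} ∪ {α, β, γ}
  {α, β, γ, ζ}  = {α, β, γ} ∪ {β, ζ}
  {α, β, δ, ζ}  = {α, δ, ζ} ∪ {β, ζ}
  {α, β, ε, ζ}  = {β, ε, ζ} ∪ {α}
  (now 42)
Step 4 (22 new):
  {α, β}  = {β} ∪ {α}
  {β, δ}  = {β} ∪ {δ}
  {γ, δ}  = {α, β, ε, ζ}ᶜ
  {γ, ε}  = {α, β, δ, ζ}ᶜ
  {γ, ζ}  = {γ} ∪ {ζ}
  {δ, ε}  = {α, β, γ, ζ}ᶜ
  {α, β, δ}  = {β} ∪ {α, δ}
  {α, γ, ε}  = {β, δ, ζ}ᶜ
  {α, γ, ζ}  = {α, ζ} ∪ {α, γ}
  {α, δ, ε}  = {δ} ∪ {α, ε}
  {α, ε, ζ}  = {α, ζ} ∪ {ε, ζ}
  {β, γ, δ}  = {β, γ} ∪ {δ}
  {β, γ, ζ}  = {β, ζ} ∪ {γ}
  {β, δ, ε}  = {δ} ∪ {β, ε}
  {γ, δ, ε}  = {α, β, ζ}ᶜ
  {γ, δ, ζ}  = {α, β, ε}ᶜ
  {γ, ε, ζ}  = {γ} ∪ {ε, ζ}
  {α, β, δ, ε}  = {α, β, ε} ∪ {δ}
  {α, γ, ε, ζ}  = {α, γ} ∪ {ε, ζ}
  {β, γ, δ, ε}  = {α, ζ}ᶜ
  {β, γ, δ, ζ}  = {α, ε}ᶜ
  {γ, δ, ε, ζ}  = {δ, ε, ζ} ∪ {γ}
  (now 64)
Step 5: already closed under ᶜ and ∪.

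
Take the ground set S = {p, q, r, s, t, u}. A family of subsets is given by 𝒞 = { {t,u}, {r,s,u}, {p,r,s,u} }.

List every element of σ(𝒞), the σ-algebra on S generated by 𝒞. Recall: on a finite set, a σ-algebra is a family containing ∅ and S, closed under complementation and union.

σ(𝒞) = { ∅, {p}, {q}, {t}, {u}, {p,q}, {p,t}, {p,u}, {q,t}, {q,u}, {r,s}, {t,u}, {p,q,t}, {p,q,u}, {p,r,s}, {p,t,u}, {q,r,s}, {q,t,u}, {r,s,t}, {r,s,u}, {p,q,r,s}, {p,q,t,u}, {p,r,s,t}, {p,r,s,u}, {q,r,s,t}, {q,r,s,u}, {r,s,t,u}, {p,q,r,s,t}, {p,q,r,s,u}, {p,r,s,t,u}, {q,r,s,t,u}, S }

Check:
Begin from { ∅, {t,u}, {r,s,u}, {p,r,s,u}, S } (that is, 𝒞 plus ∅ and S).
Round 1. New:
  {q,t}  = complement {p,r,s,u}
  {p,q,t}  = complement {r,s,u}
  {p,q,r,s}  = complement {t,u}
  {r,s,t,u}  = {t,u} ∪ {r,s,u}
  {p,r,s,t,u}  = {t,u} ∪ {p,r,s,u}
  [10 total]
Round 2: +7 →
  {q}  = complement {p,r,s,t,u}
  {p,q}  = complement {r,s,t,u}
  {q,t,u}  = {q,t} ∪ {t,u}
  {p,q,t,u}  = {t,u} ∪ {p,q,t}
  {p,q,r,s,t}  = {q,t} ∪ {p,q,r,s}
  {p,q,r,s,u}  = {p,r,s,u} ∪ {p,q,r,s}
  {q,r,s,t,u}  = {q,t} ∪ {r,s,t,u}
  [17 total]
Round 3: 6 new —
  {p}  = complement {q,r,s,t,u}
  {t}  = complement {p,q,r,s,u}
  {u}  = complement {p,q,r,s,t}
  {r,s}  = complement {p,q,t,u}
  {p,r,s}  = complement {q,t,u}
  {q,r,s,u}  = {r,s,u} ∪ {q}
  [23 total]
Round 4 (9 new):
  {p,t}  = complement {q,r,s,u}
  {p,u}  = {u} ∪ {p}
  {q,u}  = {q} ∪ {u}
  {p,q,u}  = {p,q} ∪ {u}
  {p,t,u}  = {t,u} ∪ {p}
  {q,r,s}  = {r,s} ∪ {q}
  {r,s,t}  = {r,s} ∪ {t}
  {p,r,s,t}  = {t} ∪ {p,r,s}
  {q,r,s,t}  = {q,t} ∪ {r,s}
  [32 total]
Round 5: already closed under ᶜ and ∪.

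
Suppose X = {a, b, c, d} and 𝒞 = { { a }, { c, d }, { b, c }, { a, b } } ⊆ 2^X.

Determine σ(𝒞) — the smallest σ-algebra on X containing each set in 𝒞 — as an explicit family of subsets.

|σ(𝒞)| = 16.  σ(𝒞) = { {}, { a }, { b }, { c }, { d }, { a, b }, { a, c }, { a, d }, { b, c }, { b, d }, { c, d }, { a, b, c }, { a, b, d }, { a, c, d }, { b, c, d }, X }

Derivation:
Seed the family with 𝒞 together with ∅ and X: { {}, { a }, { a, b }, { b, c }, { c, d }, X }.
Iteration 1: +4 →
  { a, d }  = complement { b, c }
  { a, b, c }  = { b, c } ∪ { a, b }
  { a, c, d }  = { c, d } ∪ { a }
  { b, c, d }  = complement { a }
  |family| = 10
Iteration 2. New:
  { b }  = complement { a, c, d }
  { d }  = complement { a, b, c }
  { a, b, d }  = { a, b } ∪ { a, d }
  |family| = 13
Iteration 3 adds 2:
  { c }  = complement { a, b, d }
  { b, d }  = { d } ∪ { b }
  |family| = 15
Iteration 4. New:
  { a, c }  = complement { b, d }
  |family| = 16
After Iteration 5 the family is unchanged; done.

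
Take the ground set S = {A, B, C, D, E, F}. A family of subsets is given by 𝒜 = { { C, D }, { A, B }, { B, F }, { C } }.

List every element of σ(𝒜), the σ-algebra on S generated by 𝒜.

|σ(𝒜)| = 64.  σ(𝒜) = { ∅, { A }, { B }, { C }, { D }, { E }, { F }, { A, B }, { A, C }, { A, D }, { A, E }, { A, F }, { B, C }, { B, D }, { B, E }, { B, F }, { C, D }, { C, E }, { C, F }, { D, E }, { D, F }, { E, F }, { A, B, C }, { A, B, D }, { A, B, E }, { A, B, F }, { A, C, D }, { A, C, E }, { A, C, F }, { A, D, E }, { A, D, F }, { A, E, F }, { B, C, D }, { B, C, E }, { B, C, F }, { B, D, E }, { B, D, F }, { B, E, F }, { C, D, E }, { C, D, F }, { C, E, F }, { D, E, F }, { A, B, C, D }, { A, B, C, E }, { A, B, C, F }, { A, B, D, E }, { A, B, D, F }, { A, B, E, F }, { A, C, D, E }, { A, C, D, F }, { A, C, E, F }, { A, D, E, F }, { B, C, D, E }, { B, C, D, F }, { B, C, E, F }, { B, D, E, F }, { C, D, E, F }, { A, B, C, D, E }, { A, B, C, D, F }, { A, B, C, E, F }, { A, B, D, E, F }, { A, C, D, E, F }, { B, C, D, E, F }, S }

Working:
Initial family (6 sets): { ∅, { C }, { A, B }, { B, F }, { C, D }, S }.
Round 1 (9 new):
  { A, B, C }  = { C } ∪ { A, B }
  { A, B, F }  = { A, B } ∪ { B, F }
  { B, C, F }  = { C } ∪ { B, F }
  { A, B, C, D }  = { C, D } ∪ { A, B }
  { A, B, E, F }  = complement { C, D }
  { A, C, D, E }  = complement { B, F }
  { B, C, D, F }  = { C, D } ∪ { B, F }
  { C, D, E, F }  = complement { A, B }
  { A, B, D, E, F }  = complement { C }
  (now 15)
Round 2. New:
  { A, E }  = complement { B, C, D, F }
  { E, F }  = complement { A, B, C, D }
  { A, D, E }  = complement { B, C, F }
  { C, D, E }  = complement { A, B, F }
  { D, E, F }  = complement { A, B, C }
  { A, B, C, F }  = { A, B, C } ∪ { B, C, F }
  { A, B, C, D, E }  = { A, B, C } ∪ { A, C, D, E }
  { A, B, C, D, F }  = { C, D } ∪ { A, B, F }
  { A, B, C, E, F }  = { A, B, C } ∪ { A, B, E, F }
  { A, C, D, E, F }  = { C, D, E, F } ∪ { A, C, D, E }
  { B, C, D, E, F }  = { C, D, E, F } ∪ { B, C, F }
  (now 26)
Round 3. New:
  { A }  = complement { B, C, D, E, F }
  { B }  = complement { A, C, D, E, F }
  { D }  = complement { A, B, C, E, F }
  { E }  = complement { A, B, C, D, F }
  { F }  = complement { A, B, C, D, E }
  { D, E }  = complement { A, B, C, F }
  { A, B, E }  = { A, E } ∪ { A, B }
  { A, C, E }  = { A, E } ∪ { C }
  { A, E, F }  = { E, F } ∪ { A, E }
  { B, E, F }  = { E, F } ∪ { B, F }
  { C, E, F }  = { E, F } ∪ { C }
  { A, B, C, E }  = { A, E } ∪ { A, B, C }
  { A, B, D, E }  = { A, D, E } ∪ { A, B }
  { A, D, E, F }  = { E, F } ∪ { A, D, E }
  { B, C, E, F }  = { E, F } ∪ { B, C, F }
  { B, D, E, F }  = { D, E, F } ∪ { B, F }
  (now 42)
Round 4: +18 →
  { A, C }  = complement { B, D, E, F }
  { A, D }  = complement { B, C, E, F }
  { A, F }  = { A } ∪ { F }
  { B, C }  = complement { A, D, E, F }
  { B, D }  = { B } ∪ { D }
  { B, E }  = { B } ∪ { E }
  { C, E }  = { C } ∪ { E }
  { C, F }  = complement { A, B, D, E }
  { D, F }  = complement { A, B, C, E }
  { A, B, D }  = complement { C, E, F }
  { A, C, D }  = complement { B, E, F }
  { B, C, D }  = complement { A, E, F }
  { B, D, E }  = { B } ∪ { D, E }
  { B, D, F }  = complement { A, C, E }
  { C, D, F }  = complement { A, B, E }
  { A, B, D, F }  = { D } ∪ { A, B, F }
  { A, C, E, F }  = { A, C, E } ∪ { A, E, F }
  { B, C, D, E }  = { B } ∪ { C, D, E }
  (now 60)
Round 5. New:
  { A, C, F }  = complement { B, D, E }
  { A, D, F }  = { A, F } ∪ { A, D }
  { B, C, E }  = { B, E } ∪ { C, E }
  { A, C, D, F }  = complement { B, E }
  (now 64)
After Round 6 the family is unchanged; done.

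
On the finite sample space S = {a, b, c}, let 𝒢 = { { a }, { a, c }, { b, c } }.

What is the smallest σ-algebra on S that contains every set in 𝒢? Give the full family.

Begin from { {}, { a }, { a, c }, { b, c }, S } (that is, 𝒢 plus ∅ and S).
Step 1 (1 new):
  { b }  = { a, c }ᶜ
  — 6 sets.
Step 2: +1 →
  { a, b }  = { b } ∪ { a }
  — 7 sets.
Step 3. New:
  { c }  = { a, b }ᶜ
  — 8 sets.
After Step 4 the family is unchanged; done.

|σ(𝒢)| = 8.  σ(𝒢) = { {}, { a }, { b }, { c }, { a, b }, { a, c }, { b, c }, S }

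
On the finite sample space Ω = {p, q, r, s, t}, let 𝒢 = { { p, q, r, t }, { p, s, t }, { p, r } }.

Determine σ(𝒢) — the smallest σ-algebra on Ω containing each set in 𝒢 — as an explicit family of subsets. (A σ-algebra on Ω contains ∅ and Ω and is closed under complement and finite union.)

Take S₀ = 𝒢 ∪ {∅, Ω} = { ∅, { p, r }, { p, s, t }, { p, q, r, t }, Ω }.
Iteration 1 adds 4:
  { s }  = ᶜ of { p, q, r, t }
  { q, r }  = ᶜ of { p, s, t }
  { q, s, t }  = ᶜ of { p, r }
  { p, r, s, t }  = { p, s, t } ∪ { p, r }
  |family| = 9
Iteration 2 adds 6:
  { q }  = ᶜ of { p, r, s, t }
  { p, q, r }  = { q, r } ∪ { p, r }
  { p, r, s }  = { p, r } ∪ { s }
  { q, r, s }  = { q, r } ∪ { s }
  { p, q, s, t }  = { p, s, t } ∪ { q, s, t }
  { q, r, s, t }  = { q, r } ∪ { q, s, t }
  |family| = 15
Iteration 3: +7 →
  { p }  = ᶜ of { q, r, s, t }
  { r }  = ᶜ of { p, q, s, t }
  { p, t }  = ᶜ of { q, r, s }
  { q, s }  = { s } ∪ { q }
  { q, t }  = ᶜ of { p, r, s }
  { s, t }  = ᶜ of { p, q, r }
  { p, q, r, s }  = { p, r, s } ∪ { q, r }
  |family| = 22
Iteration 4. New:
  { t }  = ᶜ of { p, q, r, s }
  { p, q }  = { q } ∪ { p }
  { p, s }  = { s } ∪ { p }
  { r, s }  = { r } ∪ { s }
  { p, q, s }  = { q, s } ∪ { p }
  { p, q, t }  = { q, t } ∪ { p, t }
  { p, r, t }  = ᶜ of { q, s }
  { q, r, t }  = { q, t } ∪ { r }
  { r, s, t }  = { s, t } ∪ { r }
  |family| = 31
Iteration 5: 1 new —
  { r, t }  = ᶜ of { p, q, s }
  |family| = 32
After Iteration 6 the family is unchanged; done.

|σ(𝒢)| = 32.  σ(𝒢) = { ∅, { p }, { q }, { r }, { s }, { t }, { p, q }, { p, r }, { p, s }, { p, t }, { q, r }, { q, s }, { q, t }, { r, s }, { r, t }, { s, t }, { p, q, r }, { p, q, s }, { p, q, t }, { p, r, s }, { p, r, t }, { p, s, t }, { q, r, s }, { q, r, t }, { q, s, t }, { r, s, t }, { p, q, r, s }, { p, q, r, t }, { p, q, s, t }, { p, r, s, t }, { q, r, s, t }, Ω }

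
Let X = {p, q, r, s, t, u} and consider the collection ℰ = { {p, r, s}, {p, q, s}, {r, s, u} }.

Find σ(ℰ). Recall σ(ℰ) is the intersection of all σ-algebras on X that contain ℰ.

|σ(ℰ)| = 64.  σ(ℰ) = { ∅, {p}, {q}, {r}, {s}, {t}, {u}, {p, q}, {p, r}, {p, s}, {p, t}, {p, u}, {q, r}, {q, s}, {q, t}, {q, u}, {r, s}, {r, t}, {r, u}, {s, t}, {s, u}, {t, u}, {p, q, r}, {p, q, s}, {p, q, t}, {p, q, u}, {p, r, s}, {p, r, t}, {p, r, u}, {p, s, t}, {p, s, u}, {p, t, u}, {q, r, s}, {q, r, t}, {q, r, u}, {q, s, t}, {q, s, u}, {q, t, u}, {r, s, t}, {r, s, u}, {r, t, u}, {s, t, u}, {p, q, r, s}, {p, q, r, t}, {p, q, r, u}, {p, q, s, t}, {p, q, s, u}, {p, q, t, u}, {p, r, s, t}, {p, r, s, u}, {p, r, t, u}, {p, s, t, u}, {q, r, s, t}, {q, r, s, u}, {q, r, t, u}, {q, s, t, u}, {r, s, t, u}, {p, q, r, s, t}, {p, q, r, s, u}, {p, q, r, t, u}, {p, q, s, t, u}, {p, r, s, t, u}, {q, r, s, t, u}, X }

Working:
Begin from { ∅, {p, q, s}, {p, r, s}, {r, s, u}, X } (that is, ℰ plus ∅ and X).
Iteration 1: +6 →
  {p, q, t}  = ᶜ of {r, s, u}
  {q, t, u}  = ᶜ of {p, r, s}
  {r, t, u}  = ᶜ of {p, q, s}
  {p, q, r, s}  = {p, r, s} ∪ {p, q, s}
  {p, r, s, u}  = {p, r, s} ∪ {r, s, u}
  {p, q, r, s, u}  = {r, s, u} ∪ {p, q, s}
  (now 11)
Iteration 2: 12 new —
  {t}  = ᶜ of {p, q, r, s, u}
  {q, t}  = ᶜ of {p, r, s, u}
  {t, u}  = ᶜ of {p, q, r, s}
  {p, q, s, t}  = {p, q, s} ∪ {p, q, t}
  {p, q, t, u}  = {q, t, u} ∪ {p, q, t}
  {q, r, t, u}  = {q, t, u} ∪ {r, t, u}
  {r, s, t, u}  = {r, t, u} ∪ {r, s, u}
  {p, q, r, s, t}  = {p, q, t} ∪ {p, r, s}
  {p, q, r, t, u}  = {p, q, t} ∪ {r, t, u}
  {p, q, s, t, u}  = {q, t, u} ∪ {p, q, s}
  {p, r, s, t, u}  = {p, r, s} ∪ {r, t, u}
  {q, r, s, t, u}  = {q, t, u} ∪ {r, s, u}
  (now 23)
Iteration 3. New:
  {p}  = ᶜ of {q, r, s, t, u}
  {q}  = ᶜ of {p, r, s, t, u}
  {r}  = ᶜ of {p, q, s, t, u}
  {s}  = ᶜ of {p, q, r, t, u}
  {u}  = ᶜ of {p, q, r, s, t}
  {p, q}  = ᶜ of {r, s, t, u}
  {p, s}  = ᶜ of {q, r, t, u}
  {r, s}  = ᶜ of {p, q, t, u}
  {r, u}  = ᶜ of {p, q, s, t}
  {p, r, s, t}  = {p, r, s} ∪ {t}
  (now 33)
Iteration 4 adds 29:
  {p, r}  = {p} ∪ {r}
  {p, t}  = {p} ∪ {t}
  {p, u}  = {p} ∪ {u}
  {q, r}  = {q} ∪ {r}
  {q, s}  = {q} ∪ {s}
  {q, u}  = ᶜ of {p, r, s, t}
  {r, t}  = {t} ∪ {r}
  {s, t}  = {t} ∪ {s}
  {s, u}  = {u} ∪ {s}
  {p, q, r}  = {p, q} ∪ {r}
  {p, q, u}  = {p, q} ∪ {u}
  {p, r, u}  = {p} ∪ {r, u}
  {p, s, t}  = {t} ∪ {p, s}
  {p, s, u}  = {u} ∪ {p, s}
  {p, t, u}  = {t, u} ∪ {p}
  {q, r, s}  = {r, s} ∪ {q}
  {q, r, t}  = {q, t} ∪ {r}
  {q, r, u}  = {q} ∪ {r, u}
  {q, s, t}  = {q, t} ∪ {s}
  {r, s, t}  = {r, s} ∪ {t}
  {s, t, u}  = {t, u} ∪ {s}
  {p, q, r, t}  = {r} ∪ {p, q, t}
  {p, q, r, u}  = {p, q} ∪ {r, u}
  {p, q, s, u}  = {u} ∪ {p, q, s}
  {p, r, t, u}  = {p} ∪ {r, t, u}
  {p, s, t, u}  = {t, u} ∪ {p, s}
  {q, r, s, t}  = {q, t} ∪ {r, s}
  {q, r, s, u}  = {q} ∪ {r, s, u}
  {q, s, t, u}  = {q, t, u} ∪ {s}
  (now 62)
Iteration 5 (2 new):
  {p, r, t}  = {p, r} ∪ {p, t}
  {q, s, u}  = {q} ∪ {s, u}
  (now 64)
Iteration 6: stable.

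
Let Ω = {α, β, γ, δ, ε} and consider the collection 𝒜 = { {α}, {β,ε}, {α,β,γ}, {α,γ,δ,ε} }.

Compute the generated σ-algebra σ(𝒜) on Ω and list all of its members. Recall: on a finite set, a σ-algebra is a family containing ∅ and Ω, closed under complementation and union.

Seed the family with 𝒜 together with ∅ and Ω: { ∅, {α}, {β,ε}, {α,β,γ}, {α,γ,δ,ε}, Ω }.
Iteration 1: 6 new —
  {β}  = ᶜ of {α,γ,δ,ε}
  {δ,ε}  = ᶜ of {α,β,γ}
  {α,β,ε}  = {β,ε} ∪ {α}
  {α,γ,δ}  = ᶜ of {β,ε}
  {α,β,γ,ε}  = {β,ε} ∪ {α,β,γ}
  {β,γ,δ,ε}  = ᶜ of {α}
Iteration 2: +7 →
  {δ}  = ᶜ of {α,β,γ,ε}
  {α,β}  = {β} ∪ {α}
  {γ,δ}  = ᶜ of {α,β,ε}
  {α,δ,ε}  = {δ,ε} ∪ {α}
  {β,δ,ε}  = {β,ε} ∪ {δ,ε}
  {α,β,γ,δ}  = {α,β,γ} ∪ {α,γ,δ}
  {α,β,δ,ε}  = {δ,ε} ∪ {α,β,ε}
Iteration 3: +9 →
  {γ}  = ᶜ of {α,β,δ,ε}
  {ε}  = ᶜ of {α,β,γ,δ}
  {α,γ}  = ᶜ of {β,δ,ε}
  {α,δ}  = {δ} ∪ {α}
  {β,γ}  = ᶜ of {α,δ,ε}
  {β,δ}  = {β} ∪ {δ}
  {α,β,δ}  = {α,β} ∪ {δ}
  {β,γ,δ}  = {γ,δ} ∪ {β}
  {γ,δ,ε}  = ᶜ of {α,β}
Iteration 4: 4 new —
  {α,ε}  = ᶜ of {β,γ,δ}
  {γ,ε}  = ᶜ of {α,β,δ}
  {α,γ,ε}  = ᶜ of {β,δ}
  {β,γ,ε}  = ᶜ of {α,δ}
Iteration 5 adds nothing — fixpoint reached.

Therefore σ(𝒜) = { ∅, {α}, {β}, {γ}, {δ}, {ε}, {α,β}, {α,γ}, {α,δ}, {α,ε}, {β,γ}, {β,δ}, {β,ε}, {γ,δ}, {γ,ε}, {δ,ε}, {α,β,γ}, {α,β,δ}, {α,β,ε}, {α,γ,δ}, {α,γ,ε}, {α,δ,ε}, {β,γ,δ}, {β,γ,ε}, {β,δ,ε}, {γ,δ,ε}, {α,β,γ,δ}, {α,β,γ,ε}, {α,β,δ,ε}, {α,γ,δ,ε}, {β,γ,δ,ε}, Ω } (|σ(𝒜)| = 32).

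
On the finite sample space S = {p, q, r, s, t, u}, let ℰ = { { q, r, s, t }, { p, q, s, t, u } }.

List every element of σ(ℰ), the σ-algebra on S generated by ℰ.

Start: ℰ ∪ {∅, S} = { ∅, { q, r, s, t }, { p, q, s, t, u }, S }.
Step 1 adds 2:
  { r }  = complement { p, q, s, t, u }
  { p, u }  = complement { q, r, s, t }
  [6 total]
Step 2. New:
  { p, r, u }  = { r } ∪ { p, u }
  [7 total]
Step 3: 1 new —
  { q, s, t }  = complement { p, r, u }
  [8 total]
Step 4: closed — nothing new.

σ(ℰ) = { ∅, { r }, { p, u }, { p, r, u }, { q, s, t }, { q, r, s, t }, { p, q, s, t, u }, S }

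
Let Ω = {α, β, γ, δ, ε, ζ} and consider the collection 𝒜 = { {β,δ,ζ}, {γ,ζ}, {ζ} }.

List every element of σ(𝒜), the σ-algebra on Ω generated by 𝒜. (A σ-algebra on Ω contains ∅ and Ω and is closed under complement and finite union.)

Take S₀ = 𝒜 ∪ {∅, Ω} = { {}, {ζ}, {γ,ζ}, {β,δ,ζ}, Ω }.
Pass 1 (4 new):
  {α,γ,ε}  = {β,δ,ζ}ᶜ
  {α,β,δ,ε}  = {γ,ζ}ᶜ
  {β,γ,δ,ζ}  = {β,δ,ζ} ∪ {γ,ζ}
  {α,β,γ,δ,ε}  = {ζ}ᶜ
  |family| = 9
Pass 2 adds 3:
  {α,ε}  = {β,γ,δ,ζ}ᶜ
  {α,γ,ε,ζ}  = {α,γ,ε} ∪ {ζ}
  {α,β,δ,ε,ζ}  = {β,δ,ζ} ∪ {α,β,δ,ε}
  |family| = 12
Pass 3. New:
  {γ}  = {α,β,δ,ε,ζ}ᶜ
  {β,δ}  = {α,γ,ε,ζ}ᶜ
  {α,ε,ζ}  = {α,ε} ∪ {ζ}
  |family| = 15
Pass 4: +1 →
  {β,γ,δ}  = {α,ε,ζ}ᶜ
  |family| = 16
After Pass 5 the family is unchanged; done.

|σ(𝒜)| = 16.  σ(𝒜) = { {}, {γ}, {ζ}, {α,ε}, {β,δ}, {γ,ζ}, {α,γ,ε}, {α,ε,ζ}, {β,γ,δ}, {β,δ,ζ}, {α,β,δ,ε}, {α,γ,ε,ζ}, {β,γ,δ,ζ}, {α,β,γ,δ,ε}, {α,β,δ,ε,ζ}, Ω }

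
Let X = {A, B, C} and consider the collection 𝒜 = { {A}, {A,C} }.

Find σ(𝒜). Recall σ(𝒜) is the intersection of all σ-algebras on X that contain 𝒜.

σ(𝒜) = { {}, {A}, {B}, {C}, {A,B}, {A,C}, {B,C}, X }

Check:
Take S₀ = 𝒜 ∪ {∅, X} = { {}, {A}, {A,C}, X }.
Pass 1 adds 2:
  {B}  = {A,C}ᶜ
  {B,C}  = {A}ᶜ
  |family| = 6
Pass 2: 1 new —
  {A,B}  = {B} ∪ {A}
  |family| = 7
Pass 3 adds 1:
  {C}  = {A,B}ᶜ
  |family| = 8
After Pass 4 the family is unchanged; done.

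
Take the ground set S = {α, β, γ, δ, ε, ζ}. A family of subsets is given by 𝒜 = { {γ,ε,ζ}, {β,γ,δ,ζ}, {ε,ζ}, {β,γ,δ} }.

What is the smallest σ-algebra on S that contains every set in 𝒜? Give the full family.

σ(𝒜) (32 sets): { ∅, {α}, {γ}, {ε}, {ζ}, {α,γ}, {α,ε}, {α,ζ}, {β,δ}, {γ,ε}, {γ,ζ}, {ε,ζ}, {α,β,δ}, {α,γ,ε}, {α,γ,ζ}, {α,ε,ζ}, {β,γ,δ}, {β,δ,ε}, {β,δ,ζ}, {γ,ε,ζ}, {α,β,γ,δ}, {α,β,δ,ε}, {α,β,δ,ζ}, {α,γ,ε,ζ}, {β,γ,δ,ε}, {β,γ,δ,ζ}, {β,δ,ε,ζ}, {α,β,γ,δ,ε}, {α,β,γ,δ,ζ}, {α,β,δ,ε,ζ}, {β,γ,δ,ε,ζ}, S }

Working:
Take S₀ = 𝒜 ∪ {∅, S} = { ∅, {ε,ζ}, {β,γ,δ}, {γ,ε,ζ}, {β,γ,δ,ζ}, S }.
Pass 1. New:
  {α,ε}  = complement {β,γ,δ,ζ}
  {α,β,δ}  = complement {γ,ε,ζ}
  {α,ε,ζ}  = complement {β,γ,δ}
  {α,β,γ,δ}  = complement {ε,ζ}
  {β,γ,δ,ε,ζ}  = {β,γ,δ} ∪ {ε,ζ}
  (now 11)
Pass 2: 6 new —
  {α}  = complement {β,γ,δ,ε,ζ}
  {α,β,δ,ε}  = {α,β,δ} ∪ {α,ε}
  {α,γ,ε,ζ}  = {α,ε,ζ} ∪ {γ,ε,ζ}
  {α,β,γ,δ,ε}  = {β,γ,δ} ∪ {α,ε}
  {α,β,γ,δ,ζ}  = {α,β,δ} ∪ {β,γ,δ,ζ}
  {α,β,δ,ε,ζ}  = {ε,ζ} ∪ {α,β,δ}
  (now 17)
Pass 3: 5 new —
  {γ}  = complement {α,β,δ,ε,ζ}
  {ε}  = complement {α,β,γ,δ,ζ}
  {ζ}  = complement {α,β,γ,δ,ε}
  {β,δ}  = complement {α,γ,ε,ζ}
  {γ,ζ}  = complement {α,β,δ,ε}
  (now 22)
Pass 4: +10 →
  {α,γ}  = {γ} ∪ {α}
  {α,ζ}  = {ζ} ∪ {α}
  {γ,ε}  = {ε} ∪ {γ}
  {α,γ,ε}  = {γ} ∪ {α,ε}
  {α,γ,ζ}  = {γ,ζ} ∪ {α}
  {β,δ,ε}  = {ε} ∪ {β,δ}
  {β,δ,ζ}  = {ζ} ∪ {β,δ}
  {α,β,δ,ζ}  = {ζ} ∪ {α,β,δ}
  {β,γ,δ,ε}  = {β,γ,δ} ∪ {ε}
  {β,δ,ε,ζ}  = {ε,ζ} ∪ {β,δ}
  (now 32)
Pass 5 adds nothing — fixpoint reached.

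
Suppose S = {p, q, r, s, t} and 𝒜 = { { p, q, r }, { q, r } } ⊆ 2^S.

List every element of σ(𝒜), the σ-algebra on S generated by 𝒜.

Take S₀ = 𝒜 ∪ {∅, S} = { {}, { q, r }, { p, q, r }, S }.
Pass 1 adds 2:
  { s, t }  = ᶜ of { p, q, r }
  { p, s, t }  = ᶜ of { q, r }
  (now 6)
Pass 2: 1 new —
  { q, r, s, t }  = { s, t } ∪ { q, r }
  (now 7)
Pass 3: +1 →
  { p }  = ᶜ of { q, r, s, t }
  (now 8)
Pass 4: closed — nothing new.

Hence σ(𝒜) has 8 members: { {}, { p }, { q, r }, { s, t }, { p, q, r }, { p, s, t }, { q, r, s, t }, S }.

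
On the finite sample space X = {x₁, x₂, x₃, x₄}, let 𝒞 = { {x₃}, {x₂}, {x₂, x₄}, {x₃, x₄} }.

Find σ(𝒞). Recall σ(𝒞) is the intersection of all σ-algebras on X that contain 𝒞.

|σ(𝒞)| = 16.  σ(𝒞) = { {}, {x₁}, {x₂}, {x₃}, {x₄}, {x₁, x₂}, {x₁, x₃}, {x₁, x₄}, {x₂, x₃}, {x₂, x₄}, {x₃, x₄}, {x₁, x₂, x₃}, {x₁, x₂, x₄}, {x₁, x₃, x₄}, {x₂, x₃, x₄}, X }

Working:
Seed the family with 𝒞 together with ∅ and X: { {}, {x₂}, {x₃}, {x₂, x₄}, {x₃, x₄}, X }.
Round 1. New:
  {x₁, x₂}  = {x₃, x₄}ᶜ
  {x₁, x₃}  = {x₂, x₄}ᶜ
  {x₂, x₃}  = {x₃} ∪ {x₂}
  {x₁, x₂, x₄}  = {x₃}ᶜ
  {x₁, x₃, x₄}  = {x₂}ᶜ
  {x₂, x₃, x₄}  = {x₃} ∪ {x₂, x₄}
Round 2: +3 →
  {x₁}  = {x₂, x₃, x₄}ᶜ
  {x₁, x₄}  = {x₂, x₃}ᶜ
  {x₁, x₂, x₃}  = {x₁, x₂} ∪ {x₃}
Round 3. New:
  {x₄}  = {x₁, x₂, x₃}ᶜ
Round 4: closed — nothing new.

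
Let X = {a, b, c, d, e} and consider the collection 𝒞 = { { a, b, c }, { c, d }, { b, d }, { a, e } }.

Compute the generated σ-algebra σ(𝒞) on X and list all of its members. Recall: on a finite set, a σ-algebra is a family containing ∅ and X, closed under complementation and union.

Start: 𝒞 ∪ {∅, X} = { ∅, { a, e }, { b, d }, { c, d }, { a, b, c }, X }.
Iteration 1 (8 new):
  { d, e }  = X∖{ a, b, c }
  { a, b, e }  = X∖{ c, d }
  { a, c, e }  = X∖{ b, d }
  { b, c, d }  = X∖{ a, e }
  { a, b, c, d }  = { c, d } ∪ { a, b, c }
  { a, b, c, e }  = { a, b, c } ∪ { a, e }
  { a, b, d, e }  = { a, e } ∪ { b, d }
  { a, c, d, e }  = { c, d } ∪ { a, e }
  [14 total]
Iteration 2: +8 →
  { b }  = X∖{ a, c, d, e }
  { c }  = X∖{ a, b, d, e }
  { d }  = X∖{ a, b, c, e }
  { e }  = X∖{ a, b, c, d }
  { a, d, e }  = { d, e } ∪ { a, e }
  { b, d, e }  = { d, e } ∪ { b, d }
  { c, d, e }  = { c, d } ∪ { d, e }
  { b, c, d, e }  = { b, c, d } ∪ { d, e }
  [22 total]
Iteration 3: +6 →
  { a }  = X∖{ b, c, d, e }
  { a, b }  = X∖{ c, d, e }
  { a, c }  = X∖{ b, d, e }
  { b, c }  = X∖{ a, d, e }
  { b, e }  = { b } ∪ { e }
  { c, e }  = { e } ∪ { c }
  [28 total]
Iteration 4: 4 new —
  { a, d }  = { d } ∪ { a }
  { a, b, d }  = X∖{ c, e }
  { a, c, d }  = X∖{ b, e }
  { b, c, e }  = { b, e } ∪ { c }
  [32 total]
Iteration 5 adds nothing — fixpoint reached.

Therefore σ(𝒞) = { ∅, { a }, { b }, { c }, { d }, { e }, { a, b }, { a, c }, { a, d }, { a, e }, { b, c }, { b, d }, { b, e }, { c, d }, { c, e }, { d, e }, { a, b, c }, { a, b, d }, { a, b, e }, { a, c, d }, { a, c, e }, { a, d, e }, { b, c, d }, { b, c, e }, { b, d, e }, { c, d, e }, { a, b, c, d }, { a, b, c, e }, { a, b, d, e }, { a, c, d, e }, { b, c, d, e }, X } (|σ(𝒞)| = 32).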